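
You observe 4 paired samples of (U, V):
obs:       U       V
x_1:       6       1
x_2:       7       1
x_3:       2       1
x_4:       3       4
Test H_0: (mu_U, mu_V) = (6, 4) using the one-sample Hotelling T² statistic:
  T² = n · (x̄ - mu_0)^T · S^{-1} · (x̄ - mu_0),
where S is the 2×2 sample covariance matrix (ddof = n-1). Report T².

Step 1 — sample mean vector:
  mean(U) = (6 + 7 + 2 + 3) / 4 = 18/4 = 4.5
  mean(V) = (1 + 1 + 1 + 4) / 4 = 7/4 = 1.75
  x̄ = (4.5, 1.75),  deviation x̄ - mu_0 = (4.5, 1.75) - (6, 4) = (-1.5, -2.25).

Step 2 — sample covariance matrix, S[i,j] = (1/(n-1)) · Σ_k (x_{k,i} - mean_i) · (x_{k,j} - mean_j), divisor n-1 = 3:
  S[U,U] = ((1.5)·(1.5) + (2.5)·(2.5) + (-2.5)·(-2.5) + (-1.5)·(-1.5)) / 3 = 17/3 = 5.6667
  S[U,V] = ((1.5)·(-0.75) + (2.5)·(-0.75) + (-2.5)·(-0.75) + (-1.5)·(2.25)) / 3 = -4.5/3 = -1.5
  S[V,V] = ((-0.75)·(-0.75) + (-0.75)·(-0.75) + (-0.75)·(-0.75) + (2.25)·(2.25)) / 3 = 6.75/3 = 2.25
  S = [[5.6667, -1.5],
 [-1.5, 2.25]].

Step 3 — invert S. det(S) = 5.6667·2.25 - (-1.5)² = 10.5.
  S^{-1} = (1/det) · [[d, -b], [-b, a]] = [[0.2143, 0.1429],
 [0.1429, 0.5397]].

Step 4 — quadratic form (x̄ - mu_0)^T · S^{-1} · (x̄ - mu_0):
  S^{-1} · (x̄ - mu_0) = (-0.6429, -1.4286),
  (x̄ - mu_0)^T · [...] = (-1.5)·(-0.6429) + (-2.25)·(-1.4286) = 4.1786.

Step 5 — scale by n: T² = 4 · 4.1786 = 16.7143.

T² ≈ 16.7143


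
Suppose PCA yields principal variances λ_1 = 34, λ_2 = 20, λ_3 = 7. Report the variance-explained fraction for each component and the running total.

Step 1 — total variance = trace(Sigma) = Σ λ_i = 34 + 20 + 7 = 61.

Step 2 — fraction explained by component i = λ_i / Σ λ:
  PC1: 34/61 = 0.5574
  PC2: 20/61 = 0.3279
  PC3: 7/61 = 0.1148

Step 3 — cumulative fraction after k components = (λ_1 + ... + λ_k) / Σ λ:
  k = 1: 34/61 = 0.5574
  k = 2: (34 + 20)/61 = 54/61 = 0.8852
  k = 3: (34 + 20 + 7)/61 = 61/61 = 1

Summary (fraction, with percent):

explained: PC1 0.5574 (55.74%), PC2 0.3279 (32.79%), PC3 0.1148 (11.48%);  cumulative: 0.5574, 0.8852, 1


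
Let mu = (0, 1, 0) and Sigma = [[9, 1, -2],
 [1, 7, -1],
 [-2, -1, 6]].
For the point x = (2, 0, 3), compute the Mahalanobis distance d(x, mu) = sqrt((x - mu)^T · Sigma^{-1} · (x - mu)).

Step 1 — centre the observation: (x - mu) = (2, -1, 3).

Step 2 — invert Sigma (cofactor / det for 3×3, or solve directly):
  Sigma^{-1} = [[0.1209, -0.0118, 0.0383],
 [-0.0118, 0.1475, 0.0206],
 [0.0383, 0.0206, 0.1829]].

Step 3 — form the quadratic (x - mu)^T · Sigma^{-1} · (x - mu):
  Sigma^{-1} · (x - mu) = (0.3687, -0.1091, 0.6047).
  (x - mu)^T · [Sigma^{-1} · (x - mu)] = (2)·(0.3687) + (-1)·(-0.1091) + (3)·(0.6047) = 2.6608.

Step 4 — take square root: d = √(2.6608) ≈ 1.6312.

d(x, mu) = √(2.6608) ≈ 1.6312


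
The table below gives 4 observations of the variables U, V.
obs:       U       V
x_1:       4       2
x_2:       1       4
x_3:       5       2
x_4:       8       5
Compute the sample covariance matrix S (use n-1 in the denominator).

Step 1 — column means:
  mean(U) = (4 + 1 + 5 + 8) / 4 = 18/4 = 4.5
  mean(V) = (2 + 4 + 2 + 5) / 4 = 13/4 = 3.25

Step 2 — sample covariance S[i,j] = (1/(n-1)) · Σ_k (x_{k,i} - mean_i) · (x_{k,j} - mean_j), with n-1 = 3.
  S[U,U] = ((-0.5)·(-0.5) + (-3.5)·(-3.5) + (0.5)·(0.5) + (3.5)·(3.5)) / 3 = 25/3 = 8.3333
  S[U,V] = ((-0.5)·(-1.25) + (-3.5)·(0.75) + (0.5)·(-1.25) + (3.5)·(1.75)) / 3 = 3.5/3 = 1.1667
  S[V,V] = ((-1.25)·(-1.25) + (0.75)·(0.75) + (-1.25)·(-1.25) + (1.75)·(1.75)) / 3 = 6.75/3 = 2.25

S is symmetric (S[j,i] = S[i,j]). Assembling:

S = [[8.3333, 1.1667],
 [1.1667, 2.25]]


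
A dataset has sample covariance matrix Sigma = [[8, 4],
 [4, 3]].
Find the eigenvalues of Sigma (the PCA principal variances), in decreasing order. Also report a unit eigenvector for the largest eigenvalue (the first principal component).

Step 1 — characteristic polynomial of 2×2 Sigma:
  det(Sigma - λI) = λ² - trace · λ + det = 0.
  trace = 8 + 3 = 11, det = 8·3 - (4)² = 8.
Step 2 — discriminant:
  Δ = trace² - 4·det = 121 - 32 = 89.
Step 3 — eigenvalues:
  λ = (trace ± √Δ)/2 = (11 ± 9.434)/2,
  λ_1 = 10.217,  λ_2 = 0.783.

Step 4 — unit eigenvector for λ_1: solve (Sigma - λ_1 I)v = 0. First row:
  (8 - 10.217)·v_x + (4)·v_y = 0, i.e. (-2.217)·v_x + (4)·v_y = 0,
  so v ∝ (b, λ_1 - a) = (4, 2.217) = u.
  ||u|| = √((4)² + (2.217)²) = √(20.915) ≈ 4.5733,
  v_1 = u/||u|| ≈ (0.8746, 0.4848) (||v_1|| = 1).

λ_1 = 10.217,  λ_2 = 0.783;  v_1 ≈ (0.8746, 0.4848)


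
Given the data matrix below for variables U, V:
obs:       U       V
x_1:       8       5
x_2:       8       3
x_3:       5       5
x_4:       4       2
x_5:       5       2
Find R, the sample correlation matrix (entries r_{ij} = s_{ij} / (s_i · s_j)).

Step 1 — column means:
  mean(U) = (8 + 8 + 5 + 4 + 5) / 5 = 30/5 = 6
  mean(V) = (5 + 3 + 5 + 2 + 2) / 5 = 17/5 = 3.4

Step 2 — sample variances and covariances s[i,j] = (1/(n-1)) · Σ_k (x_{k,i} - mean_i) · (x_{k,j} - mean_j), with n-1 = 4:
  s[U,U] = ((2)·(2) + (2)·(2) + (-1)·(-1) + (-2)·(-2) + (-1)·(-1)) / 4 = 14/4 = 3.5
  s[U,V] = ((2)·(1.6) + (2)·(-0.4) + (-1)·(1.6) + (-2)·(-1.4) + (-1)·(-1.4)) / 4 = 5/4 = 1.25
  s[V,V] = ((1.6)·(1.6) + (-0.4)·(-0.4) + (1.6)·(1.6) + (-1.4)·(-1.4) + (-1.4)·(-1.4)) / 4 = 9.2/4 = 2.3
  Sample standard deviations s_i = √(s[i,i]):
  s(U) = √(3.5) = 1.8708
  s(V) = √(2.3) = 1.5166

Step 3 — r_{ij} = s_{ij} / (s_i · s_j):
  r[U,U] = 1 (diagonal).
  r[U,V] = 1.25 / (1.8708 · 1.5166) = 1.25 / 2.8373 = 0.4406
  r[V,V] = 1 (diagonal).

R is symmetric with unit diagonal. Assembling:

R = [[1, 0.4406],
 [0.4406, 1]]


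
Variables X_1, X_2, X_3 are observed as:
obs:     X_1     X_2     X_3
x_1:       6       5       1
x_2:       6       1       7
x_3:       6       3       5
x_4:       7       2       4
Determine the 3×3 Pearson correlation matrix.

Step 1 — column means:
  mean(X_1) = (6 + 6 + 6 + 7) / 4 = 25/4 = 6.25
  mean(X_2) = (5 + 1 + 3 + 2) / 4 = 11/4 = 2.75
  mean(X_3) = (1 + 7 + 5 + 4) / 4 = 17/4 = 4.25

Step 2 — sample variances and covariances s[i,j] = (1/(n-1)) · Σ_k (x_{k,i} - mean_i) · (x_{k,j} - mean_j), with n-1 = 3:
  s[X_1,X_1] = ((-0.25)·(-0.25) + (-0.25)·(-0.25) + (-0.25)·(-0.25) + (0.75)·(0.75)) / 3 = 0.75/3 = 0.25
  s[X_1,X_2] = ((-0.25)·(2.25) + (-0.25)·(-1.75) + (-0.25)·(0.25) + (0.75)·(-0.75)) / 3 = -0.75/3 = -0.25
  s[X_1,X_3] = ((-0.25)·(-3.25) + (-0.25)·(2.75) + (-0.25)·(0.75) + (0.75)·(-0.25)) / 3 = -0.25/3 = -0.0833
  s[X_2,X_2] = ((2.25)·(2.25) + (-1.75)·(-1.75) + (0.25)·(0.25) + (-0.75)·(-0.75)) / 3 = 8.75/3 = 2.9167
  s[X_2,X_3] = ((2.25)·(-3.25) + (-1.75)·(2.75) + (0.25)·(0.75) + (-0.75)·(-0.25)) / 3 = -11.75/3 = -3.9167
  s[X_3,X_3] = ((-3.25)·(-3.25) + (2.75)·(2.75) + (0.75)·(0.75) + (-0.25)·(-0.25)) / 3 = 18.75/3 = 6.25
  Sample standard deviations s_i = √(s[i,i]):
  s(X_1) = √(0.25) = 0.5
  s(X_2) = √(2.9167) = 1.7078
  s(X_3) = √(6.25) = 2.5

Step 3 — r_{ij} = s_{ij} / (s_i · s_j):
  r[X_1,X_1] = 1 (diagonal).
  r[X_1,X_2] = -0.25 / (0.5 · 1.7078) = -0.25 / 0.8539 = -0.2928
  r[X_1,X_3] = -0.0833 / (0.5 · 2.5) = -0.0833 / 1.25 = -0.0667
  r[X_2,X_2] = 1 (diagonal).
  r[X_2,X_3] = -3.9167 / (1.7078 · 2.5) = -3.9167 / 4.2696 = -0.9173
  r[X_3,X_3] = 1 (diagonal).

R is symmetric with unit diagonal. Assembling:

R = [[1, -0.2928, -0.0667],
 [-0.2928, 1, -0.9173],
 [-0.0667, -0.9173, 1]]


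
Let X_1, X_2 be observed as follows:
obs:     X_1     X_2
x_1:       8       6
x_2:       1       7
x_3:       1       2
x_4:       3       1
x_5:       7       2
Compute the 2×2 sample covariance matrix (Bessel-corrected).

Step 1 — column means:
  mean(X_1) = (8 + 1 + 1 + 3 + 7) / 5 = 20/5 = 4
  mean(X_2) = (6 + 7 + 2 + 1 + 2) / 5 = 18/5 = 3.6

Step 2 — sample covariance S[i,j] = (1/(n-1)) · Σ_k (x_{k,i} - mean_i) · (x_{k,j} - mean_j), with n-1 = 4.
  S[X_1,X_1] = ((4)·(4) + (-3)·(-3) + (-3)·(-3) + (-1)·(-1) + (3)·(3)) / 4 = 44/4 = 11
  S[X_1,X_2] = ((4)·(2.4) + (-3)·(3.4) + (-3)·(-1.6) + (-1)·(-2.6) + (3)·(-1.6)) / 4 = 2/4 = 0.5
  S[X_2,X_2] = ((2.4)·(2.4) + (3.4)·(3.4) + (-1.6)·(-1.6) + (-2.6)·(-2.6) + (-1.6)·(-1.6)) / 4 = 29.2/4 = 7.3

S is symmetric (S[j,i] = S[i,j]). Assembling:

S = [[11, 0.5],
 [0.5, 7.3]]


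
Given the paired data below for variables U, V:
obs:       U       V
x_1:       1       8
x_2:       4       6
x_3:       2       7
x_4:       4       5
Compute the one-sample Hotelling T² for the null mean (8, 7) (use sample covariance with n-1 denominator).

Step 1 — sample mean vector:
  mean(U) = (1 + 4 + 2 + 4) / 4 = 11/4 = 2.75
  mean(V) = (8 + 6 + 7 + 5) / 4 = 26/4 = 6.5
  x̄ = (2.75, 6.5),  deviation x̄ - mu_0 = (2.75, 6.5) - (8, 7) = (-5.25, -0.5).

Step 2 — sample covariance matrix, S[i,j] = (1/(n-1)) · Σ_k (x_{k,i} - mean_i) · (x_{k,j} - mean_j), divisor n-1 = 3:
  S[U,U] = ((-1.75)·(-1.75) + (1.25)·(1.25) + (-0.75)·(-0.75) + (1.25)·(1.25)) / 3 = 6.75/3 = 2.25
  S[U,V] = ((-1.75)·(1.5) + (1.25)·(-0.5) + (-0.75)·(0.5) + (1.25)·(-1.5)) / 3 = -5.5/3 = -1.8333
  S[V,V] = ((1.5)·(1.5) + (-0.5)·(-0.5) + (0.5)·(0.5) + (-1.5)·(-1.5)) / 3 = 5/3 = 1.6667
  S = [[2.25, -1.8333],
 [-1.8333, 1.6667]].

Step 3 — invert S. det(S) = 2.25·1.6667 - (-1.8333)² = 0.3889.
  S^{-1} = (1/det) · [[d, -b], [-b, a]] = [[4.2857, 4.7143],
 [4.7143, 5.7857]].

Step 4 — quadratic form (x̄ - mu_0)^T · S^{-1} · (x̄ - mu_0):
  S^{-1} · (x̄ - mu_0) = (-24.8571, -27.6429),
  (x̄ - mu_0)^T · [...] = (-5.25)·(-24.8571) + (-0.5)·(-27.6429) = 144.3214.

Step 5 — scale by n: T² = 4 · 144.3214 = 577.2857.

T² ≈ 577.2857


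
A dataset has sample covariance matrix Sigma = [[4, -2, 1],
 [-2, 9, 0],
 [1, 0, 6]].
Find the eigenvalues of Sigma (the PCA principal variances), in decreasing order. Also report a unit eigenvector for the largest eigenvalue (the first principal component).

Step 1 — characteristic polynomial p(λ) = det(λI - Sigma) = λ³ - tr·λ² + c_1·λ - det, where tr = trace, c_1 = sum of the principal 2×2 minors, det = det(Sigma):
  tr = 4 + 9 + 6 = 19,
  c_1 = (4·9 - (-2)²) + (4·6 - (1)²) + (9·6 - (0)²) = 32 + 23 + 54 = 109,
  det = 4·(9·6 - (0)²) - (-2)·((-2)·6 - (0)·(1)) + (1)·((-2)·(0) - 9·(1)) = 4·(54) - (-2)·(-12) + (1)·(-9) = 183.
  So p(λ) = λ³ - 19λ² + 109λ - 183.
Step 2 — look for an integer root (rational root theorem: any rational root is an integer divisor of 183). Testing λ = 3:
  p(3) = 27 - 171 + 327 - 183 = 0  ✓
  Dividing out (λ - 3): p(λ) = (λ - 3)(λ² - 16λ + 61).
Step 3 — remaining eigenvalues from the quadratic λ² - 16λ + 61 = 0:
  Δ = 16² - 4·61 = 256 - 244 = 12,  λ = (16 ± √12)/2 = (16 ± 3.4641)/2 ≈ 9.7321 or 6.2679.
  Sorted: λ_1 = 9.7321,  λ_2 = 6.2679,  λ_3 = 3  (check: sum = 19 = tr ✓).

Step 4 — unit eigenvector for λ_1 ≈ 9.7321: v spans the null space of (Sigma - λ_1 I), whose rows are
  r_1 = (-5.7321, -2, 1),  r_2 = (-2, -0.7321, 0),  r_3 = (1, 0, -3.7321).
  v is orthogonal to every row, so take v ∝ r_1 × r_3 = ((-2)·(-3.7321) - (1)·(0), (1)·(1) - (-5.7321)·(-3.7321), (-5.7321)·(0) - (-2)·(1)) ≈ (7.4641, -20.3923, 2).
  Let u = (7.4641, -20.3923, 2).
  ||u|| = √((7.4641)² + (-20.3923)² + (2)²) = √(475.5589) ≈ 21.8073,  v_1 = u/||u|| ≈ (0.3423, -0.9351, 0.0917) (||v_1|| = 1).

λ_1 = 9.7321,  λ_2 = 6.2679,  λ_3 = 3;  v_1 ≈ (0.3423, -0.9351, 0.0917)


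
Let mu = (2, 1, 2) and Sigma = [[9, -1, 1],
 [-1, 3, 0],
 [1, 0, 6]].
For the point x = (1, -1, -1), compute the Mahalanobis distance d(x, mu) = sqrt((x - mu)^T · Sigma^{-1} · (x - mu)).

Step 1 — centre the observation: (x - mu) = (-1, -2, -3).

Step 2 — invert Sigma (cofactor / det for 3×3, or solve directly):
  Sigma^{-1} = [[0.1176, 0.0392, -0.0196],
 [0.0392, 0.3464, -0.0065],
 [-0.0196, -0.0065, 0.1699]].

Step 3 — form the quadratic (x - mu)^T · Sigma^{-1} · (x - mu):
  Sigma^{-1} · (x - mu) = (-0.1373, -0.7124, -0.4771).
  (x - mu)^T · [Sigma^{-1} · (x - mu)] = (-1)·(-0.1373) + (-2)·(-0.7124) + (-3)·(-0.4771) = 2.9935.

Step 4 — take square root: d = √(2.9935) ≈ 1.7302.

d(x, mu) = √(2.9935) ≈ 1.7302


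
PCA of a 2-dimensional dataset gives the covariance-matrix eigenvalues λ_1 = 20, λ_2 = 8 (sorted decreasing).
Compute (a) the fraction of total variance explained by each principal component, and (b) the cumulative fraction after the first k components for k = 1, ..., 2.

Step 1 — total variance = trace(Sigma) = Σ λ_i = 20 + 8 = 28.

Step 2 — fraction explained by component i = λ_i / Σ λ:
  PC1: 20/28 = 0.7143
  PC2: 8/28 = 0.2857

Step 3 — cumulative fraction after k components = (λ_1 + ... + λ_k) / Σ λ:
  k = 1: 20/28 = 0.7143
  k = 2: (20 + 8)/28 = 28/28 = 1

Summary (fraction, with percent):

explained: PC1 0.7143 (71.43%), PC2 0.2857 (28.57%);  cumulative: 0.7143, 1


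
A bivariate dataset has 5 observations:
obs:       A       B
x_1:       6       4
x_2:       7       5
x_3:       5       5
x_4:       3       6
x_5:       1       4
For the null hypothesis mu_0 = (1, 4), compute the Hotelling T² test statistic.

Step 1 — sample mean vector:
  mean(A) = (6 + 7 + 5 + 3 + 1) / 5 = 22/5 = 4.4
  mean(B) = (4 + 5 + 5 + 6 + 4) / 5 = 24/5 = 4.8
  x̄ = (4.4, 4.8),  deviation x̄ - mu_0 = (4.4, 4.8) - (1, 4) = (3.4, 0.8).

Step 2 — sample covariance matrix, S[i,j] = (1/(n-1)) · Σ_k (x_{k,i} - mean_i) · (x_{k,j} - mean_j), divisor n-1 = 4:
  S[A,A] = ((1.6)·(1.6) + (2.6)·(2.6) + (0.6)·(0.6) + (-1.4)·(-1.4) + (-3.4)·(-3.4)) / 4 = 23.2/4 = 5.8
  S[A,B] = ((1.6)·(-0.8) + (2.6)·(0.2) + (0.6)·(0.2) + (-1.4)·(1.2) + (-3.4)·(-0.8)) / 4 = 0.4/4 = 0.1
  S[B,B] = ((-0.8)·(-0.8) + (0.2)·(0.2) + (0.2)·(0.2) + (1.2)·(1.2) + (-0.8)·(-0.8)) / 4 = 2.8/4 = 0.7
  S = [[5.8, 0.1],
 [0.1, 0.7]].

Step 3 — invert S. det(S) = 5.8·0.7 - (0.1)² = 4.05.
  S^{-1} = (1/det) · [[d, -b], [-b, a]] = [[0.1728, -0.0247],
 [-0.0247, 1.4321]].

Step 4 — quadratic form (x̄ - mu_0)^T · S^{-1} · (x̄ - mu_0):
  S^{-1} · (x̄ - mu_0) = (0.5679, 1.0617),
  (x̄ - mu_0)^T · [...] = (3.4)·(0.5679) + (0.8)·(1.0617) = 2.7802.

Step 5 — scale by n: T² = 5 · 2.7802 = 13.9012.

T² ≈ 13.9012


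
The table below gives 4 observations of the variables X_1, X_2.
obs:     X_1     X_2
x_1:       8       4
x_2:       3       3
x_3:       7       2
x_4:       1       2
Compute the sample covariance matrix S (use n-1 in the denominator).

Step 1 — column means:
  mean(X_1) = (8 + 3 + 7 + 1) / 4 = 19/4 = 4.75
  mean(X_2) = (4 + 3 + 2 + 2) / 4 = 11/4 = 2.75

Step 2 — sample covariance S[i,j] = (1/(n-1)) · Σ_k (x_{k,i} - mean_i) · (x_{k,j} - mean_j), with n-1 = 3.
  S[X_1,X_1] = ((3.25)·(3.25) + (-1.75)·(-1.75) + (2.25)·(2.25) + (-3.75)·(-3.75)) / 3 = 32.75/3 = 10.9167
  S[X_1,X_2] = ((3.25)·(1.25) + (-1.75)·(0.25) + (2.25)·(-0.75) + (-3.75)·(-0.75)) / 3 = 4.75/3 = 1.5833
  S[X_2,X_2] = ((1.25)·(1.25) + (0.25)·(0.25) + (-0.75)·(-0.75) + (-0.75)·(-0.75)) / 3 = 2.75/3 = 0.9167

S is symmetric (S[j,i] = S[i,j]). Assembling:

S = [[10.9167, 1.5833],
 [1.5833, 0.9167]]


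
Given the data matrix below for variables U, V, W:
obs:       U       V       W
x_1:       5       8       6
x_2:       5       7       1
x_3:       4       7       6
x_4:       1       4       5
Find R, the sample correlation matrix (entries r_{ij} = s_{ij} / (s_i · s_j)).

Step 1 — column means:
  mean(U) = (5 + 5 + 4 + 1) / 4 = 15/4 = 3.75
  mean(V) = (8 + 7 + 7 + 4) / 4 = 26/4 = 6.5
  mean(W) = (6 + 1 + 6 + 5) / 4 = 18/4 = 4.5

Step 2 — sample variances and covariances s[i,j] = (1/(n-1)) · Σ_k (x_{k,i} - mean_i) · (x_{k,j} - mean_j), with n-1 = 3:
  s[U,U] = ((1.25)·(1.25) + (1.25)·(1.25) + (0.25)·(0.25) + (-2.75)·(-2.75)) / 3 = 10.75/3 = 3.5833
  s[U,V] = ((1.25)·(1.5) + (1.25)·(0.5) + (0.25)·(0.5) + (-2.75)·(-2.5)) / 3 = 9.5/3 = 3.1667
  s[U,W] = ((1.25)·(1.5) + (1.25)·(-3.5) + (0.25)·(1.5) + (-2.75)·(0.5)) / 3 = -3.5/3 = -1.1667
  s[V,V] = ((1.5)·(1.5) + (0.5)·(0.5) + (0.5)·(0.5) + (-2.5)·(-2.5)) / 3 = 9/3 = 3
  s[V,W] = ((1.5)·(1.5) + (0.5)·(-3.5) + (0.5)·(1.5) + (-2.5)·(0.5)) / 3 = 0/3 = 0
  s[W,W] = ((1.5)·(1.5) + (-3.5)·(-3.5) + (1.5)·(1.5) + (0.5)·(0.5)) / 3 = 17/3 = 5.6667
  Sample standard deviations s_i = √(s[i,i]):
  s(U) = √(3.5833) = 1.893
  s(V) = √(3) = 1.7321
  s(W) = √(5.6667) = 2.3805

Step 3 — r_{ij} = s_{ij} / (s_i · s_j):
  r[U,U] = 1 (diagonal).
  r[U,V] = 3.1667 / (1.893 · 1.7321) = 3.1667 / 3.2787 = 0.9658
  r[U,W] = -1.1667 / (1.893 · 2.3805) = -1.1667 / 4.5062 = -0.2589
  r[V,V] = 1 (diagonal).
  r[V,W] = 0 / (1.7321 · 2.3805) = 0 / 4.1231 = 0
  r[W,W] = 1 (diagonal).

R is symmetric with unit diagonal. Assembling:

R = [[1, 0.9658, -0.2589],
 [0.9658, 1, 0],
 [-0.2589, 0, 1]]


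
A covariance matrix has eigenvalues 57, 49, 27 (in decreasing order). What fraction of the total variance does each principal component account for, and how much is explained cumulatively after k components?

Step 1 — total variance = trace(Sigma) = Σ λ_i = 57 + 49 + 27 = 133.

Step 2 — fraction explained by component i = λ_i / Σ λ:
  PC1: 57/133 = 0.4286
  PC2: 49/133 = 0.3684
  PC3: 27/133 = 0.203

Step 3 — cumulative fraction after k components = (λ_1 + ... + λ_k) / Σ λ:
  k = 1: 57/133 = 0.4286
  k = 2: (57 + 49)/133 = 106/133 = 0.797
  k = 3: (57 + 49 + 27)/133 = 133/133 = 1

Summary (fraction, with percent):

explained: PC1 0.4286 (42.86%), PC2 0.3684 (36.84%), PC3 0.203 (20.3%);  cumulative: 0.4286, 0.797, 1


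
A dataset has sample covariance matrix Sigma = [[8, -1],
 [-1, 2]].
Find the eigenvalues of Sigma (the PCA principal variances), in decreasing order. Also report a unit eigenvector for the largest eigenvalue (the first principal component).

Step 1 — characteristic polynomial of 2×2 Sigma:
  det(Sigma - λI) = λ² - trace · λ + det = 0.
  trace = 8 + 2 = 10, det = 8·2 - (-1)² = 15.
Step 2 — discriminant:
  Δ = trace² - 4·det = 100 - 60 = 40.
Step 3 — eigenvalues:
  λ = (trace ± √Δ)/2 = (10 ± 6.3246)/2,
  λ_1 = 8.1623,  λ_2 = 1.8377.

Step 4 — unit eigenvector for λ_1: solve (Sigma - λ_1 I)v = 0. First row:
  (8 - 8.1623)·v_x + (-1)·v_y = 0, i.e. (-0.1623)·v_x + (-1)·v_y = 0,
  so v ∝ (b, λ_1 - a) = (-1, 0.1623); multiply by -1 so the first entry is positive: u = (1, -0.1623).
  ||u|| = √((1)² + (-0.1623)²) = √(1.0263) ≈ 1.0131,
  v_1 = u/||u|| ≈ (0.9871, -0.1602) (||v_1|| = 1).

λ_1 = 8.1623,  λ_2 = 1.8377;  v_1 ≈ (0.9871, -0.1602)


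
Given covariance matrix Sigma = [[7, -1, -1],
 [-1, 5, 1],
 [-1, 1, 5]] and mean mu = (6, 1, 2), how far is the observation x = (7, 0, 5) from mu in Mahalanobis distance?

Step 1 — centre the observation: (x - mu) = (1, -1, 3).

Step 2 — invert Sigma (cofactor / det for 3×3, or solve directly):
  Sigma^{-1} = [[0.15, 0.025, 0.025],
 [0.025, 0.2125, -0.0375],
 [0.025, -0.0375, 0.2125]].

Step 3 — form the quadratic (x - mu)^T · Sigma^{-1} · (x - mu):
  Sigma^{-1} · (x - mu) = (0.2, -0.3, 0.7).
  (x - mu)^T · [Sigma^{-1} · (x - mu)] = (1)·(0.2) + (-1)·(-0.3) + (3)·(0.7) = 2.6.

Step 4 — take square root: d = √(2.6) ≈ 1.6125.

d(x, mu) = √(2.6) ≈ 1.6125


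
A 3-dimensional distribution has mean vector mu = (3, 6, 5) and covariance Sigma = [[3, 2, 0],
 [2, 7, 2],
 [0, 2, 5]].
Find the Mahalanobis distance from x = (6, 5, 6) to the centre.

Step 1 — centre the observation: (x - mu) = (3, -1, 1).

Step 2 — invert Sigma (cofactor / det for 3×3, or solve directly):
  Sigma^{-1} = [[0.4247, -0.137, 0.0548],
 [-0.137, 0.2055, -0.0822],
 [0.0548, -0.0822, 0.2329]].

Step 3 — form the quadratic (x - mu)^T · Sigma^{-1} · (x - mu):
  Sigma^{-1} · (x - mu) = (1.4658, -0.6986, 0.4795).
  (x - mu)^T · [Sigma^{-1} · (x - mu)] = (3)·(1.4658) + (-1)·(-0.6986) + (1)·(0.4795) = 5.5753.

Step 4 — take square root: d = √(5.5753) ≈ 2.3612.

d(x, mu) = √(5.5753) ≈ 2.3612


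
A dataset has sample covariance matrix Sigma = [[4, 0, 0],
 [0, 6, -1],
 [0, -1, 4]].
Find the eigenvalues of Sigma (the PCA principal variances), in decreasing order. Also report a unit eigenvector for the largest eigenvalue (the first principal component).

Step 1 — characteristic polynomial p(λ) = det(λI - Sigma) = λ³ - tr·λ² + c_1·λ - det, where tr = trace, c_1 = sum of the principal 2×2 minors, det = det(Sigma):
  tr = 4 + 6 + 4 = 14,
  c_1 = (4·6 - (0)²) + (4·4 - (0)²) + (6·4 - (-1)²) = 24 + 16 + 23 = 63,
  det = 4·(6·4 - (-1)²) - (0)·((0)·4 - (-1)·(0)) + (0)·((0)·(-1) - 6·(0)) = 4·(23) - (0)·(0) + (0)·(0) = 92.
  So p(λ) = λ³ - 14λ² + 63λ - 92.
Step 2 — look for an integer root (rational root theorem: any rational root is an integer divisor of 92). Testing λ = 4:
  p(4) = 64 - 224 + 252 - 92 = 0  ✓
  Dividing out (λ - 4): p(λ) = (λ - 4)(λ² - 10λ + 23).
Step 3 — remaining eigenvalues from the quadratic λ² - 10λ + 23 = 0:
  Δ = 10² - 4·23 = 100 - 92 = 8,  λ = (10 ± √8)/2 = (10 ± 2.8284)/2 ≈ 6.4142 or 3.5858.
  Sorted: λ_1 = 6.4142,  λ_2 = 4,  λ_3 = 3.5858  (check: sum = 14 = tr ✓).

Step 4 — unit eigenvector for λ_1 ≈ 6.4142: v spans the null space of (Sigma - λ_1 I), whose rows are
  r_1 = (-2.4142, 0, 0),  r_2 = (0, -0.4142, -1),  r_3 = (0, -1, -2.4142).
  v is orthogonal to every row, so take v ∝ r_1 × r_2 = ((0)·(-1) - (0)·(-0.4142), (0)·(0) - (-2.4142)·(-1), (-2.4142)·(-0.4142) - (0)·(0)) ≈ (0, -2.4142, 1).
  Rescale (multiply by -1 so the first nonzero entry is positive): u = (0, 2.4142, -1).
  ||u|| = √((0)² + (2.4142)² + (-1)²) = √(6.8284) ≈ 2.6131,  v_1 = u/||u|| ≈ (0, 0.9239, -0.3827) (||v_1|| = 1).

λ_1 = 6.4142,  λ_2 = 4,  λ_3 = 3.5858;  v_1 ≈ (0, 0.9239, -0.3827)


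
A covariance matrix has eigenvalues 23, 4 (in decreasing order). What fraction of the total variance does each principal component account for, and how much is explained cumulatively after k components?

Step 1 — total variance = trace(Sigma) = Σ λ_i = 23 + 4 = 27.

Step 2 — fraction explained by component i = λ_i / Σ λ:
  PC1: 23/27 = 0.8519
  PC2: 4/27 = 0.1481

Step 3 — cumulative fraction after k components = (λ_1 + ... + λ_k) / Σ λ:
  k = 1: 23/27 = 0.8519
  k = 2: (23 + 4)/27 = 27/27 = 1

Summary (fraction, with percent):

explained: PC1 0.8519 (85.19%), PC2 0.1481 (14.81%);  cumulative: 0.8519, 1


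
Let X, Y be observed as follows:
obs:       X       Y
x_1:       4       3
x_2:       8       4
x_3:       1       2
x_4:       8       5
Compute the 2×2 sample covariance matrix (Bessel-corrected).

Step 1 — column means:
  mean(X) = (4 + 8 + 1 + 8) / 4 = 21/4 = 5.25
  mean(Y) = (3 + 4 + 2 + 5) / 4 = 14/4 = 3.5

Step 2 — sample covariance S[i,j] = (1/(n-1)) · Σ_k (x_{k,i} - mean_i) · (x_{k,j} - mean_j), with n-1 = 3.
  S[X,X] = ((-1.25)·(-1.25) + (2.75)·(2.75) + (-4.25)·(-4.25) + (2.75)·(2.75)) / 3 = 34.75/3 = 11.5833
  S[X,Y] = ((-1.25)·(-0.5) + (2.75)·(0.5) + (-4.25)·(-1.5) + (2.75)·(1.5)) / 3 = 12.5/3 = 4.1667
  S[Y,Y] = ((-0.5)·(-0.5) + (0.5)·(0.5) + (-1.5)·(-1.5) + (1.5)·(1.5)) / 3 = 5/3 = 1.6667

S is symmetric (S[j,i] = S[i,j]). Assembling:

S = [[11.5833, 4.1667],
 [4.1667, 1.6667]]


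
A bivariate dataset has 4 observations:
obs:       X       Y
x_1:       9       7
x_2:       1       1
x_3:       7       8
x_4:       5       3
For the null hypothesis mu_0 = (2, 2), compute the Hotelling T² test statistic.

Step 1 — sample mean vector:
  mean(X) = (9 + 1 + 7 + 5) / 4 = 22/4 = 5.5
  mean(Y) = (7 + 1 + 8 + 3) / 4 = 19/4 = 4.75
  x̄ = (5.5, 4.75),  deviation x̄ - mu_0 = (5.5, 4.75) - (2, 2) = (3.5, 2.75).

Step 2 — sample covariance matrix, S[i,j] = (1/(n-1)) · Σ_k (x_{k,i} - mean_i) · (x_{k,j} - mean_j), divisor n-1 = 3:
  S[X,X] = ((3.5)·(3.5) + (-4.5)·(-4.5) + (1.5)·(1.5) + (-0.5)·(-0.5)) / 3 = 35/3 = 11.6667
  S[X,Y] = ((3.5)·(2.25) + (-4.5)·(-3.75) + (1.5)·(3.25) + (-0.5)·(-1.75)) / 3 = 30.5/3 = 10.1667
  S[Y,Y] = ((2.25)·(2.25) + (-3.75)·(-3.75) + (3.25)·(3.25) + (-1.75)·(-1.75)) / 3 = 32.75/3 = 10.9167
  S = [[11.6667, 10.1667],
 [10.1667, 10.9167]].

Step 3 — invert S. det(S) = 11.6667·10.9167 - (10.1667)² = 24.
  S^{-1} = (1/det) · [[d, -b], [-b, a]] = [[0.4549, -0.4236],
 [-0.4236, 0.4861]].

Step 4 — quadratic form (x̄ - mu_0)^T · S^{-1} · (x̄ - mu_0):
  S^{-1} · (x̄ - mu_0) = (0.4271, -0.1458),
  (x̄ - mu_0)^T · [...] = (3.5)·(0.4271) + (2.75)·(-0.1458) = 1.0938.

Step 5 — scale by n: T² = 4 · 1.0938 = 4.375.

T² ≈ 4.375


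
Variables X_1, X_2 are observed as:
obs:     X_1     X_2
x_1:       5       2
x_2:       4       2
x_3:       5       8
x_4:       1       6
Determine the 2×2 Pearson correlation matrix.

Step 1 — column means:
  mean(X_1) = (5 + 4 + 5 + 1) / 4 = 15/4 = 3.75
  mean(X_2) = (2 + 2 + 8 + 6) / 4 = 18/4 = 4.5

Step 2 — sample variances and covariances s[i,j] = (1/(n-1)) · Σ_k (x_{k,i} - mean_i) · (x_{k,j} - mean_j), with n-1 = 3:
  s[X_1,X_1] = ((1.25)·(1.25) + (0.25)·(0.25) + (1.25)·(1.25) + (-2.75)·(-2.75)) / 3 = 10.75/3 = 3.5833
  s[X_1,X_2] = ((1.25)·(-2.5) + (0.25)·(-2.5) + (1.25)·(3.5) + (-2.75)·(1.5)) / 3 = -3.5/3 = -1.1667
  s[X_2,X_2] = ((-2.5)·(-2.5) + (-2.5)·(-2.5) + (3.5)·(3.5) + (1.5)·(1.5)) / 3 = 27/3 = 9
  Sample standard deviations s_i = √(s[i,i]):
  s(X_1) = √(3.5833) = 1.893
  s(X_2) = √(9) = 3

Step 3 — r_{ij} = s_{ij} / (s_i · s_j):
  r[X_1,X_1] = 1 (diagonal).
  r[X_1,X_2] = -1.1667 / (1.893 · 3) = -1.1667 / 5.6789 = -0.2054
  r[X_2,X_2] = 1 (diagonal).

R is symmetric with unit diagonal. Assembling:

R = [[1, -0.2054],
 [-0.2054, 1]]


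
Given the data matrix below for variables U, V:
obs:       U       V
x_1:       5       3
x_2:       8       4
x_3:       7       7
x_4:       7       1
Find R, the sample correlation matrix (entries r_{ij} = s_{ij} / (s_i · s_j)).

Step 1 — column means:
  mean(U) = (5 + 8 + 7 + 7) / 4 = 27/4 = 6.75
  mean(V) = (3 + 4 + 7 + 1) / 4 = 15/4 = 3.75

Step 2 — sample variances and covariances s[i,j] = (1/(n-1)) · Σ_k (x_{k,i} - mean_i) · (x_{k,j} - mean_j), with n-1 = 3:
  s[U,U] = ((-1.75)·(-1.75) + (1.25)·(1.25) + (0.25)·(0.25) + (0.25)·(0.25)) / 3 = 4.75/3 = 1.5833
  s[U,V] = ((-1.75)·(-0.75) + (1.25)·(0.25) + (0.25)·(3.25) + (0.25)·(-2.75)) / 3 = 1.75/3 = 0.5833
  s[V,V] = ((-0.75)·(-0.75) + (0.25)·(0.25) + (3.25)·(3.25) + (-2.75)·(-2.75)) / 3 = 18.75/3 = 6.25
  Sample standard deviations s_i = √(s[i,i]):
  s(U) = √(1.5833) = 1.2583
  s(V) = √(6.25) = 2.5

Step 3 — r_{ij} = s_{ij} / (s_i · s_j):
  r[U,U] = 1 (diagonal).
  r[U,V] = 0.5833 / (1.2583 · 2.5) = 0.5833 / 3.1458 = 0.1854
  r[V,V] = 1 (diagonal).

R is symmetric with unit diagonal. Assembling:

R = [[1, 0.1854],
 [0.1854, 1]]


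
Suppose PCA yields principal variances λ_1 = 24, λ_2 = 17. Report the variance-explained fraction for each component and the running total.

Step 1 — total variance = trace(Sigma) = Σ λ_i = 24 + 17 = 41.

Step 2 — fraction explained by component i = λ_i / Σ λ:
  PC1: 24/41 = 0.5854
  PC2: 17/41 = 0.4146

Step 3 — cumulative fraction after k components = (λ_1 + ... + λ_k) / Σ λ:
  k = 1: 24/41 = 0.5854
  k = 2: (24 + 17)/41 = 41/41 = 1

Summary (fraction, with percent):

explained: PC1 0.5854 (58.54%), PC2 0.4146 (41.46%);  cumulative: 0.5854, 1


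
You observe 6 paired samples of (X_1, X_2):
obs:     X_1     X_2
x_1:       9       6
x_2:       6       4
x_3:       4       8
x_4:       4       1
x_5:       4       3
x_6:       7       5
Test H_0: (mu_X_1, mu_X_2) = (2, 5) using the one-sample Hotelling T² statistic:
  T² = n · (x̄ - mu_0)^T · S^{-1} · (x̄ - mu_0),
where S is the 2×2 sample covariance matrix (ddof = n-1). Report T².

Step 1 — sample mean vector:
  mean(X_1) = (9 + 6 + 4 + 4 + 4 + 7) / 6 = 34/6 = 5.6667
  mean(X_2) = (6 + 4 + 8 + 1 + 3 + 5) / 6 = 27/6 = 4.5
  x̄ = (5.6667, 4.5),  deviation x̄ - mu_0 = (5.6667, 4.5) - (2, 5) = (3.6667, -0.5).

Step 2 — sample covariance matrix, S[i,j] = (1/(n-1)) · Σ_k (x_{k,i} - mean_i) · (x_{k,j} - mean_j), divisor n-1 = 5:
  S[X_1,X_1] = ((3.3333)·(3.3333) + (0.3333)·(0.3333) + (-1.6667)·(-1.6667) + (-1.6667)·(-1.6667) + (-1.6667)·(-1.6667) + (1.3333)·(1.3333)) / 5 = 21.3333/5 = 4.2667
  S[X_1,X_2] = ((3.3333)·(1.5) + (0.3333)·(-0.5) + (-1.6667)·(3.5) + (-1.6667)·(-3.5) + (-1.6667)·(-1.5) + (1.3333)·(0.5)) / 5 = 8/5 = 1.6
  S[X_2,X_2] = ((1.5)·(1.5) + (-0.5)·(-0.5) + (3.5)·(3.5) + (-3.5)·(-3.5) + (-1.5)·(-1.5) + (0.5)·(0.5)) / 5 = 29.5/5 = 5.9
  S = [[4.2667, 1.6],
 [1.6, 5.9]].

Step 3 — invert S. det(S) = 4.2667·5.9 - (1.6)² = 22.6133.
  S^{-1} = (1/det) · [[d, -b], [-b, a]] = [[0.2609, -0.0708],
 [-0.0708, 0.1887]].

Step 4 — quadratic form (x̄ - mu_0)^T · S^{-1} · (x̄ - mu_0):
  S^{-1} · (x̄ - mu_0) = (0.992, -0.3538),
  (x̄ - mu_0)^T · [...] = (3.6667)·(0.992) + (-0.5)·(-0.3538) = 3.8144.

Step 5 — scale by n: T² = 6 · 3.8144 = 22.8862.

T² ≈ 22.8862


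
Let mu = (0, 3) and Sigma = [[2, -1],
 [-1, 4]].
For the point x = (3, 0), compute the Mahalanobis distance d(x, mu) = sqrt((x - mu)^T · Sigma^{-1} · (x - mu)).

Step 1 — centre the observation: (x - mu) = (3, -3).

Step 2 — invert Sigma. det(Sigma) = 2·4 - (-1)² = 7.
  Sigma^{-1} = (1/det) · [[d, -b], [-b, a]] = [[0.5714, 0.1429],
 [0.1429, 0.2857]].

Step 3 — form the quadratic (x - mu)^T · Sigma^{-1} · (x - mu):
  Sigma^{-1} · (x - mu) = (1.2857, -0.4286).
  (x - mu)^T · [Sigma^{-1} · (x - mu)] = (3)·(1.2857) + (-3)·(-0.4286) = 5.1429.

Step 4 — take square root: d = √(5.1429) ≈ 2.2678.

d(x, mu) = √(5.1429) ≈ 2.2678


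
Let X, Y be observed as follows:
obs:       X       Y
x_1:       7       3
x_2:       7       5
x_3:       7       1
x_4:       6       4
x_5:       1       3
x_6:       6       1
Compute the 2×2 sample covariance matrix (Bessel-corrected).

Step 1 — column means:
  mean(X) = (7 + 7 + 7 + 6 + 1 + 6) / 6 = 34/6 = 5.6667
  mean(Y) = (3 + 5 + 1 + 4 + 3 + 1) / 6 = 17/6 = 2.8333

Step 2 — sample covariance S[i,j] = (1/(n-1)) · Σ_k (x_{k,i} - mean_i) · (x_{k,j} - mean_j), with n-1 = 5.
  S[X,X] = ((1.3333)·(1.3333) + (1.3333)·(1.3333) + (1.3333)·(1.3333) + (0.3333)·(0.3333) + (-4.6667)·(-4.6667) + (0.3333)·(0.3333)) / 5 = 27.3333/5 = 5.4667
  S[X,Y] = ((1.3333)·(0.1667) + (1.3333)·(2.1667) + (1.3333)·(-1.8333) + (0.3333)·(1.1667) + (-4.6667)·(0.1667) + (0.3333)·(-1.8333)) / 5 = -0.3333/5 = -0.0667
  S[Y,Y] = ((0.1667)·(0.1667) + (2.1667)·(2.1667) + (-1.8333)·(-1.8333) + (1.1667)·(1.1667) + (0.1667)·(0.1667) + (-1.8333)·(-1.8333)) / 5 = 12.8333/5 = 2.5667

S is symmetric (S[j,i] = S[i,j]). Assembling:

S = [[5.4667, -0.0667],
 [-0.0667, 2.5667]]


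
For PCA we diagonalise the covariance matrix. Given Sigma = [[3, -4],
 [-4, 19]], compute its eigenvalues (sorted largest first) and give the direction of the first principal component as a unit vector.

Step 1 — characteristic polynomial of 2×2 Sigma:
  det(Sigma - λI) = λ² - trace · λ + det = 0.
  trace = 3 + 19 = 22, det = 3·19 - (-4)² = 41.
Step 2 — discriminant:
  Δ = trace² - 4·det = 484 - 164 = 320.
Step 3 — eigenvalues:
  λ = (trace ± √Δ)/2 = (22 ± 17.8885)/2,
  λ_1 = 19.9443,  λ_2 = 2.0557.

Step 4 — unit eigenvector for λ_1: solve (Sigma - λ_1 I)v = 0. First row:
  (3 - 19.9443)·v_x + (-4)·v_y = 0, i.e. (-16.9443)·v_x + (-4)·v_y = 0,
  so v ∝ (b, λ_1 - a) = (-4, 16.9443); multiply by -1 so the first entry is positive: u = (4, -16.9443).
  ||u|| = √((4)² + (-16.9443)²) = √(303.1084) ≈ 17.41,
  v_1 = u/||u|| ≈ (0.2298, -0.9732) (||v_1|| = 1).

λ_1 = 19.9443,  λ_2 = 2.0557;  v_1 ≈ (0.2298, -0.9732)


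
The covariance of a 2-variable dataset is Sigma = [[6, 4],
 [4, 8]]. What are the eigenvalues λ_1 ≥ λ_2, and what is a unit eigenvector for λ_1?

Step 1 — characteristic polynomial of 2×2 Sigma:
  det(Sigma - λI) = λ² - trace · λ + det = 0.
  trace = 6 + 8 = 14, det = 6·8 - (4)² = 32.
Step 2 — discriminant:
  Δ = trace² - 4·det = 196 - 128 = 68.
Step 3 — eigenvalues:
  λ = (trace ± √Δ)/2 = (14 ± 8.2462)/2,
  λ_1 = 11.1231,  λ_2 = 2.8769.

Step 4 — unit eigenvector for λ_1: solve (Sigma - λ_1 I)v = 0. First row:
  (6 - 11.1231)·v_x + (4)·v_y = 0, i.e. (-5.1231)·v_x + (4)·v_y = 0,
  so v ∝ (b, λ_1 - a) = (4, 5.1231) = u.
  ||u|| = √((4)² + (5.1231)²) = √(42.2462) ≈ 6.4997,
  v_1 = u/||u|| ≈ (0.6154, 0.7882) (||v_1|| = 1).

λ_1 = 11.1231,  λ_2 = 2.8769;  v_1 ≈ (0.6154, 0.7882)


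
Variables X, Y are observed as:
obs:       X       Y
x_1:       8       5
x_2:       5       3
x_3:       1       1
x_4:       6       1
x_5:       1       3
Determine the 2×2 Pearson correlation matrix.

Step 1 — column means:
  mean(X) = (8 + 5 + 1 + 6 + 1) / 5 = 21/5 = 4.2
  mean(Y) = (5 + 3 + 1 + 1 + 3) / 5 = 13/5 = 2.6

Step 2 — sample variances and covariances s[i,j] = (1/(n-1)) · Σ_k (x_{k,i} - mean_i) · (x_{k,j} - mean_j), with n-1 = 4:
  s[X,X] = ((3.8)·(3.8) + (0.8)·(0.8) + (-3.2)·(-3.2) + (1.8)·(1.8) + (-3.2)·(-3.2)) / 4 = 38.8/4 = 9.7
  s[X,Y] = ((3.8)·(2.4) + (0.8)·(0.4) + (-3.2)·(-1.6) + (1.8)·(-1.6) + (-3.2)·(0.4)) / 4 = 10.4/4 = 2.6
  s[Y,Y] = ((2.4)·(2.4) + (0.4)·(0.4) + (-1.6)·(-1.6) + (-1.6)·(-1.6) + (0.4)·(0.4)) / 4 = 11.2/4 = 2.8
  Sample standard deviations s_i = √(s[i,i]):
  s(X) = √(9.7) = 3.1145
  s(Y) = √(2.8) = 1.6733

Step 3 — r_{ij} = s_{ij} / (s_i · s_j):
  r[X,X] = 1 (diagonal).
  r[X,Y] = 2.6 / (3.1145 · 1.6733) = 2.6 / 5.2115 = 0.4989
  r[Y,Y] = 1 (diagonal).

R is symmetric with unit diagonal. Assembling:

R = [[1, 0.4989],
 [0.4989, 1]]


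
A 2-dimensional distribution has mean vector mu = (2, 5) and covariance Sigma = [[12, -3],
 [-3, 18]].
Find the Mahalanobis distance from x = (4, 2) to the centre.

Step 1 — centre the observation: (x - mu) = (2, -3).

Step 2 — invert Sigma. det(Sigma) = 12·18 - (-3)² = 207.
  Sigma^{-1} = (1/det) · [[d, -b], [-b, a]] = [[0.087, 0.0145],
 [0.0145, 0.058]].

Step 3 — form the quadratic (x - mu)^T · Sigma^{-1} · (x - mu):
  Sigma^{-1} · (x - mu) = (0.1304, -0.1449).
  (x - mu)^T · [Sigma^{-1} · (x - mu)] = (2)·(0.1304) + (-3)·(-0.1449) = 0.6957.

Step 4 — take square root: d = √(0.6957) ≈ 0.8341.

d(x, mu) = √(0.6957) ≈ 0.8341


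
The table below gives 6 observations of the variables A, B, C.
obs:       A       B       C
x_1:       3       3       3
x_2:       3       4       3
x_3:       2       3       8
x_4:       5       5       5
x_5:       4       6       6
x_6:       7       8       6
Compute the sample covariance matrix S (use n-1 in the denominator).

Step 1 — column means:
  mean(A) = (3 + 3 + 2 + 5 + 4 + 7) / 6 = 24/6 = 4
  mean(B) = (3 + 4 + 3 + 5 + 6 + 8) / 6 = 29/6 = 4.8333
  mean(C) = (3 + 3 + 8 + 5 + 6 + 6) / 6 = 31/6 = 5.1667

Step 2 — sample covariance S[i,j] = (1/(n-1)) · Σ_k (x_{k,i} - mean_i) · (x_{k,j} - mean_j), with n-1 = 5.
  S[A,A] = ((-1)·(-1) + (-1)·(-1) + (-2)·(-2) + (1)·(1) + (0)·(0) + (3)·(3)) / 5 = 16/5 = 3.2
  S[A,B] = ((-1)·(-1.8333) + (-1)·(-0.8333) + (-2)·(-1.8333) + (1)·(0.1667) + (0)·(1.1667) + (3)·(3.1667)) / 5 = 16/5 = 3.2
  S[A,C] = ((-1)·(-2.1667) + (-1)·(-2.1667) + (-2)·(2.8333) + (1)·(-0.1667) + (0)·(0.8333) + (3)·(0.8333)) / 5 = 1/5 = 0.2
  S[B,B] = ((-1.8333)·(-1.8333) + (-0.8333)·(-0.8333) + (-1.8333)·(-1.8333) + (0.1667)·(0.1667) + (1.1667)·(1.1667) + (3.1667)·(3.1667)) / 5 = 18.8333/5 = 3.7667
  S[B,C] = ((-1.8333)·(-2.1667) + (-0.8333)·(-2.1667) + (-1.8333)·(2.8333) + (0.1667)·(-0.1667) + (1.1667)·(0.8333) + (3.1667)·(0.8333)) / 5 = 4.1667/5 = 0.8333
  S[C,C] = ((-2.1667)·(-2.1667) + (-2.1667)·(-2.1667) + (2.8333)·(2.8333) + (-0.1667)·(-0.1667) + (0.8333)·(0.8333) + (0.8333)·(0.8333)) / 5 = 18.8333/5 = 3.7667

S is symmetric (S[j,i] = S[i,j]). Assembling:

S = [[3.2, 3.2, 0.2],
 [3.2, 3.7667, 0.8333],
 [0.2, 0.8333, 3.7667]]


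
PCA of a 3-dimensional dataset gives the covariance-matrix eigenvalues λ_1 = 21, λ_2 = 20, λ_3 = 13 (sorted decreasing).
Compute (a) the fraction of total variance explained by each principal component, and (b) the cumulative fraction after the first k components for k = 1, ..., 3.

Step 1 — total variance = trace(Sigma) = Σ λ_i = 21 + 20 + 13 = 54.

Step 2 — fraction explained by component i = λ_i / Σ λ:
  PC1: 21/54 = 0.3889
  PC2: 20/54 = 0.3704
  PC3: 13/54 = 0.2407

Step 3 — cumulative fraction after k components = (λ_1 + ... + λ_k) / Σ λ:
  k = 1: 21/54 = 0.3889
  k = 2: (21 + 20)/54 = 41/54 = 0.7593
  k = 3: (21 + 20 + 13)/54 = 54/54 = 1

Summary (fraction, with percent):

explained: PC1 0.3889 (38.89%), PC2 0.3704 (37.04%), PC3 0.2407 (24.07%);  cumulative: 0.3889, 0.7593, 1


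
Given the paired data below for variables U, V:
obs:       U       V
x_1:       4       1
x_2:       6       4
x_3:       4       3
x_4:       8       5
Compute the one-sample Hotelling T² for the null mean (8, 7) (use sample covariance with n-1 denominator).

Step 1 — sample mean vector:
  mean(U) = (4 + 6 + 4 + 8) / 4 = 22/4 = 5.5
  mean(V) = (1 + 4 + 3 + 5) / 4 = 13/4 = 3.25
  x̄ = (5.5, 3.25),  deviation x̄ - mu_0 = (5.5, 3.25) - (8, 7) = (-2.5, -3.75).

Step 2 — sample covariance matrix, S[i,j] = (1/(n-1)) · Σ_k (x_{k,i} - mean_i) · (x_{k,j} - mean_j), divisor n-1 = 3:
  S[U,U] = ((-1.5)·(-1.5) + (0.5)·(0.5) + (-1.5)·(-1.5) + (2.5)·(2.5)) / 3 = 11/3 = 3.6667
  S[U,V] = ((-1.5)·(-2.25) + (0.5)·(0.75) + (-1.5)·(-0.25) + (2.5)·(1.75)) / 3 = 8.5/3 = 2.8333
  S[V,V] = ((-2.25)·(-2.25) + (0.75)·(0.75) + (-0.25)·(-0.25) + (1.75)·(1.75)) / 3 = 8.75/3 = 2.9167
  S = [[3.6667, 2.8333],
 [2.8333, 2.9167]].

Step 3 — invert S. det(S) = 3.6667·2.9167 - (2.8333)² = 2.6667.
  S^{-1} = (1/det) · [[d, -b], [-b, a]] = [[1.0938, -1.0625],
 [-1.0625, 1.375]].

Step 4 — quadratic form (x̄ - mu_0)^T · S^{-1} · (x̄ - mu_0):
  S^{-1} · (x̄ - mu_0) = (1.25, -2.5),
  (x̄ - mu_0)^T · [...] = (-2.5)·(1.25) + (-3.75)·(-2.5) = 6.25.

Step 5 — scale by n: T² = 4 · 6.25 = 25.

T² ≈ 25


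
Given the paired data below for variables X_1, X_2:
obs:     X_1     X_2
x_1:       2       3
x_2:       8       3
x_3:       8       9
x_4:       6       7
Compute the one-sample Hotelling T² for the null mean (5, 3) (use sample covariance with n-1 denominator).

Step 1 — sample mean vector:
  mean(X_1) = (2 + 8 + 8 + 6) / 4 = 24/4 = 6
  mean(X_2) = (3 + 3 + 9 + 7) / 4 = 22/4 = 5.5
  x̄ = (6, 5.5),  deviation x̄ - mu_0 = (6, 5.5) - (5, 3) = (1, 2.5).

Step 2 — sample covariance matrix, S[i,j] = (1/(n-1)) · Σ_k (x_{k,i} - mean_i) · (x_{k,j} - mean_j), divisor n-1 = 3:
  S[X_1,X_1] = ((-4)·(-4) + (2)·(2) + (2)·(2) + (0)·(0)) / 3 = 24/3 = 8
  S[X_1,X_2] = ((-4)·(-2.5) + (2)·(-2.5) + (2)·(3.5) + (0)·(1.5)) / 3 = 12/3 = 4
  S[X_2,X_2] = ((-2.5)·(-2.5) + (-2.5)·(-2.5) + (3.5)·(3.5) + (1.5)·(1.5)) / 3 = 27/3 = 9
  S = [[8, 4],
 [4, 9]].

Step 3 — invert S. det(S) = 8·9 - (4)² = 56.
  S^{-1} = (1/det) · [[d, -b], [-b, a]] = [[0.1607, -0.0714],
 [-0.0714, 0.1429]].

Step 4 — quadratic form (x̄ - mu_0)^T · S^{-1} · (x̄ - mu_0):
  S^{-1} · (x̄ - mu_0) = (-0.0179, 0.2857),
  (x̄ - mu_0)^T · [...] = (1)·(-0.0179) + (2.5)·(0.2857) = 0.6964.

Step 5 — scale by n: T² = 4 · 0.6964 = 2.7857.

T² ≈ 2.7857


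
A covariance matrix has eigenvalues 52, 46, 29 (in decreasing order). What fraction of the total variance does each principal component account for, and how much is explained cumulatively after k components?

Step 1 — total variance = trace(Sigma) = Σ λ_i = 52 + 46 + 29 = 127.

Step 2 — fraction explained by component i = λ_i / Σ λ:
  PC1: 52/127 = 0.4094
  PC2: 46/127 = 0.3622
  PC3: 29/127 = 0.2283

Step 3 — cumulative fraction after k components = (λ_1 + ... + λ_k) / Σ λ:
  k = 1: 52/127 = 0.4094
  k = 2: (52 + 46)/127 = 98/127 = 0.7717
  k = 3: (52 + 46 + 29)/127 = 127/127 = 1

Summary (fraction, with percent):

explained: PC1 0.4094 (40.94%), PC2 0.3622 (36.22%), PC3 0.2283 (22.83%);  cumulative: 0.4094, 0.7717, 1


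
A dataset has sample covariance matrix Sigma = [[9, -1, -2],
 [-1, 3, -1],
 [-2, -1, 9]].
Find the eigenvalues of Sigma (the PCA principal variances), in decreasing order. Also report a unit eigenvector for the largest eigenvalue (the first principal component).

Step 1 — characteristic polynomial p(λ) = det(λI - Sigma) = λ³ - tr·λ² + c_1·λ - det, where tr = trace, c_1 = sum of the principal 2×2 minors, det = det(Sigma):
  tr = 9 + 3 + 9 = 21,
  c_1 = (9·3 - (-1)²) + (9·9 - (-2)²) + (3·9 - (-1)²) = 26 + 77 + 26 = 129,
  det = 9·(3·9 - (-1)²) - (-1)·((-1)·9 - (-1)·(-2)) + (-2)·((-1)·(-1) - 3·(-2)) = 9·(26) - (-1)·(-11) + (-2)·(7) = 209.
  So p(λ) = λ³ - 21λ² + 129λ - 209.
Step 2 — look for an integer root (rational root theorem: any rational root is an integer divisor of 209). Testing λ = 11:
  p(11) = 1331 - 2541 + 1419 - 209 = 0  ✓
  Dividing out (λ - 11): p(λ) = (λ - 11)(λ² - 10λ + 19).
Step 3 — remaining eigenvalues from the quadratic λ² - 10λ + 19 = 0:
  Δ = 10² - 4·19 = 100 - 76 = 24,  λ = (10 ± √24)/2 = (10 ± 4.899)/2 ≈ 7.4495 or 2.5505.
  Sorted: λ_1 = 11,  λ_2 = 7.4495,  λ_3 = 2.5505  (check: sum = 21 = tr ✓).

Step 4 — unit eigenvector for λ_1 = 11: v spans the null space of (Sigma - λ_1 I), whose rows are
  r_1 = (-2, -1, -2),  r_2 = (-1, -8, -1),  r_3 = (-2, -1, -2).
  v is orthogonal to every row, so take v ∝ r_1 × r_2 = ((-1)·(-1) - (-2)·(-8), (-2)·(-1) - (-2)·(-1), (-2)·(-8) - (-1)·(-1)) = (-15, 0, 15).
  Rescale (divide by 15; multiply by -1 so the first nonzero entry is positive): u = (1, 0, -1).
  ||u|| = √((1)² + (0)² + (-1)²) = √(2) ≈ 1.4142,  v_1 = u/||u|| ≈ (0.7071, 0, -0.7071) (||v_1|| = 1).

λ_1 = 11,  λ_2 = 7.4495,  λ_3 = 2.5505;  v_1 ≈ (0.7071, 0, -0.7071)
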